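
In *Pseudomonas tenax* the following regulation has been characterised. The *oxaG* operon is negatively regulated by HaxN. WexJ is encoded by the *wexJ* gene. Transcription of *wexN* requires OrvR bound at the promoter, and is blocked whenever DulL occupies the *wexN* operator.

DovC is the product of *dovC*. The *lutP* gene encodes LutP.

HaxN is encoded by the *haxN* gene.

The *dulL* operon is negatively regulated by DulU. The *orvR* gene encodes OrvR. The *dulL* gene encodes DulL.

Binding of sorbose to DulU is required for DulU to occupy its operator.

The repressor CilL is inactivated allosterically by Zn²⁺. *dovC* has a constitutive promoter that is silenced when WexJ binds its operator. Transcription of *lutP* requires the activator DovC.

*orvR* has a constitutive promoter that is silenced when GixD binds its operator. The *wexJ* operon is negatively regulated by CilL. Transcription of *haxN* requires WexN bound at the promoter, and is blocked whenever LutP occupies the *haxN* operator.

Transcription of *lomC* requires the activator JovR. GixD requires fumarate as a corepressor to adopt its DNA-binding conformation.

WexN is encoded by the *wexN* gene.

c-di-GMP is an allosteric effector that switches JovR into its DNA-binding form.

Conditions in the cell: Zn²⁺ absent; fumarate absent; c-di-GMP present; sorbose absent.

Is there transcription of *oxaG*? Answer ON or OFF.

Zn²⁺ is absent, so CilL is active.
With repressor CilL bound, *wexJ* is not transcribed.
So WexJ is not produced.
With no repressor bound, *dovC* is transcribed.
So DovC is produced and active.
No repressor is bound and DovC is active, so *lutP* is transcribed.
So LutP is produced and active.
Fumarate is absent, so GixD is inactive.
With no repressor bound, *orvR* is transcribed.
So OrvR is produced and active.
Sorbose is absent, so DulU is inactive.
With no repressor bound, *dulL* is transcribed.
So DulL is produced and active.
With repressor DulL bound, *wexN* is not transcribed.
So WexN is not produced.
With repressor LutP bound, *haxN* is not transcribed.
So HaxN is not produced.
With no repressor bound, *oxaG* is transcribed.

ON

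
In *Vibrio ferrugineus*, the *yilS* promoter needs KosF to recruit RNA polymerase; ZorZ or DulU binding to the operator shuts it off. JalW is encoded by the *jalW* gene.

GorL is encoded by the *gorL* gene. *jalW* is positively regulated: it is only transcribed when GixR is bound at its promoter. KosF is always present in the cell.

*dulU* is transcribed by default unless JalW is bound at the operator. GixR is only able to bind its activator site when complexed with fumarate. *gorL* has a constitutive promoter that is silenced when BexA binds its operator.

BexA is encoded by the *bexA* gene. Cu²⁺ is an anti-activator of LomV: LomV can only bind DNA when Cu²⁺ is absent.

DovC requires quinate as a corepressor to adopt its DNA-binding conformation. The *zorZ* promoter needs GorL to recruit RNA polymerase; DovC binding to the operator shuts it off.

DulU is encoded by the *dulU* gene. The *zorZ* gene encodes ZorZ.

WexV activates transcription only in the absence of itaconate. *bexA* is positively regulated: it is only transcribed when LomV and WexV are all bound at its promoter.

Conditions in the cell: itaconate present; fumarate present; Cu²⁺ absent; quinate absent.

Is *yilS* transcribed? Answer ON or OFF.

OFF

KosF is produced constitutively and is active.
Quinate is absent, so DovC is inactive.
Cu²⁺ is absent, so LomV is active.
Itaconate is present, so WexV is inactive.
Required activator WexV is absent, so *bexA* is not transcribed.
So BexA is not produced.
With no repressor bound, *gorL* is transcribed.
So GorL is produced and active.
No repressor is bound and GorL is active, so *zorZ* is transcribed.
So ZorZ is produced and active.
Fumarate is present, so GixR is active.
No repressor is bound and GixR is active, so *jalW* is transcribed.
So JalW is produced and active.
With repressor JalW bound, *dulU* is not transcribed.
So DulU is not produced.
With repressor ZorZ bound, *yilS* is not transcribed.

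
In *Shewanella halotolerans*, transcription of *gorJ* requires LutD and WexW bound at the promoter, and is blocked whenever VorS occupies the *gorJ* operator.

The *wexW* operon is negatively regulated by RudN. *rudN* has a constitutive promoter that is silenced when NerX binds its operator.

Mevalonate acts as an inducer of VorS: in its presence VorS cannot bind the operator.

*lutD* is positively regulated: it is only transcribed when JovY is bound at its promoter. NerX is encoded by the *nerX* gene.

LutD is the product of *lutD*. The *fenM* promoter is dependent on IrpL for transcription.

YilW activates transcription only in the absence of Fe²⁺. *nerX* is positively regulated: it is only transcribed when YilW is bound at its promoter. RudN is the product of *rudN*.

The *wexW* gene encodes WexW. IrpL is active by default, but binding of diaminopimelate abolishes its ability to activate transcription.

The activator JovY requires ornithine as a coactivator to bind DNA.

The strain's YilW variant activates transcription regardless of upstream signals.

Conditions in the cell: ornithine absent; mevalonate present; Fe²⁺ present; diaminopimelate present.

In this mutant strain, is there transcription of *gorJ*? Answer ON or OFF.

Ornithine is absent, so JovY is inactive.
Required activator JovY is absent, so *lutD* is not transcribed.
So LutD is not produced.
Mevalonate is present, so VorS is inactive.
YilW is constitutively active in this strain.
No repressor is bound and YilW is active, so *nerX* is transcribed.
So NerX is produced and active.
With repressor NerX bound, *rudN* is not transcribed.
So RudN is not produced.
With no repressor bound, *wexW* is transcribed.
So WexW is produced and active.
Required activator LutD is absent, so *gorJ* is not transcribed.

OFF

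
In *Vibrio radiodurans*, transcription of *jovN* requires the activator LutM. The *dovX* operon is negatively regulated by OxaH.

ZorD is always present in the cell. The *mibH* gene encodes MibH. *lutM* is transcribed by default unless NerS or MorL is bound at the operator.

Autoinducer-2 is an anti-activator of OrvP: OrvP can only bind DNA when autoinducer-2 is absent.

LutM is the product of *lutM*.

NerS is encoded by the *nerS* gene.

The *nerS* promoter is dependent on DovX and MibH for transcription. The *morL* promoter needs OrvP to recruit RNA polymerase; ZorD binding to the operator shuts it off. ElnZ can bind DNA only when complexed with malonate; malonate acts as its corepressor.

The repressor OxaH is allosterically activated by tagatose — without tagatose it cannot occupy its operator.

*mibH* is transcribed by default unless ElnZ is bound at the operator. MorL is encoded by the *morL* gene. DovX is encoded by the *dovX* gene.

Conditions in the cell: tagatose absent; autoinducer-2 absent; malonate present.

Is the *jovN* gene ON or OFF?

Tagatose is absent, so OxaH is inactive.
With no repressor bound, *dovX* is transcribed.
So DovX is produced and active.
Malonate is present, so ElnZ is active.
With repressor ElnZ bound, *mibH* is not transcribed.
So MibH is not produced.
Required activator MibH is absent, so *nerS* is not transcribed.
So NerS is not produced.
Autoinducer-2 is absent, so OrvP is active.
ZorD is produced constitutively and is active.
With repressor ZorD bound, *morL* is not transcribed.
So MorL is not produced.
With no repressor bound, *lutM* is transcribed.
So LutM is produced and active.
No repressor is bound and LutM is active, so *jovN* is transcribed.

ON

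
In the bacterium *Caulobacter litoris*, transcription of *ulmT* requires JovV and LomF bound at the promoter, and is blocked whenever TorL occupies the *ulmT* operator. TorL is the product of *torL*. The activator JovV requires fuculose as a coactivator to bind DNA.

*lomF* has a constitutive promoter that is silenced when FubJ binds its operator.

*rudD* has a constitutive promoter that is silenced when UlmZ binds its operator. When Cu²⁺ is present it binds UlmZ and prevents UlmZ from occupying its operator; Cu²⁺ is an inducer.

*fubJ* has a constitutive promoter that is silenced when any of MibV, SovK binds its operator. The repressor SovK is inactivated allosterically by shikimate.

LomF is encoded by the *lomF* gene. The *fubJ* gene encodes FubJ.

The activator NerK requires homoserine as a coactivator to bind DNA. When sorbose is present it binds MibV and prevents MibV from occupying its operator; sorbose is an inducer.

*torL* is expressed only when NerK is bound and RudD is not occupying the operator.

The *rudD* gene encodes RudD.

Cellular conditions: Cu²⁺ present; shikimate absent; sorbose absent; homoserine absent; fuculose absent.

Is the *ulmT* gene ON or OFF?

Fuculose is absent, so JovV is inactive.
Sorbose is absent, so MibV is active.
Shikimate is absent, so SovK is active.
With repressor MibV bound, *fubJ* is not transcribed.
So FubJ is not produced.
With no repressor bound, *lomF* is transcribed.
So LomF is produced and active.
Homoserine is absent, so NerK is inactive.
Cu²⁺ is present, so UlmZ is inactive.
With no repressor bound, *rudD* is transcribed.
So RudD is produced and active.
With repressor RudD bound, *torL* is not transcribed.
So TorL is not produced.
Required activator JovV is absent, so *ulmT* is not transcribed.

OFF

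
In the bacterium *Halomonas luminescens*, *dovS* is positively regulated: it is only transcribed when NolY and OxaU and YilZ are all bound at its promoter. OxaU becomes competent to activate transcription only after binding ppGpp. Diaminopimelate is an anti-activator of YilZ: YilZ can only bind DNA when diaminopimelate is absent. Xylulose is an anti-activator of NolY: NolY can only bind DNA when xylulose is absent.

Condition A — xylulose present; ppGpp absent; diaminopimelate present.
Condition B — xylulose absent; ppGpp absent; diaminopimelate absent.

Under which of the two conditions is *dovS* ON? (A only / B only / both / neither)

Condition A:
Xylulose is present, so NolY is inactive.
ppGpp is absent, so OxaU is inactive.
Diaminopimelate is present, so YilZ is inactive.
Required activator NolY is absent, so *dovS* is not transcribed.
→ *dovS* is OFF in A.
Condition B:
Xylulose is absent, so NolY is active.
ppGpp is absent, so OxaU is inactive.
Diaminopimelate is absent, so YilZ is active.
Required activator OxaU is absent, so *dovS* is not transcribed.
→ *dovS* is OFF in B.

neither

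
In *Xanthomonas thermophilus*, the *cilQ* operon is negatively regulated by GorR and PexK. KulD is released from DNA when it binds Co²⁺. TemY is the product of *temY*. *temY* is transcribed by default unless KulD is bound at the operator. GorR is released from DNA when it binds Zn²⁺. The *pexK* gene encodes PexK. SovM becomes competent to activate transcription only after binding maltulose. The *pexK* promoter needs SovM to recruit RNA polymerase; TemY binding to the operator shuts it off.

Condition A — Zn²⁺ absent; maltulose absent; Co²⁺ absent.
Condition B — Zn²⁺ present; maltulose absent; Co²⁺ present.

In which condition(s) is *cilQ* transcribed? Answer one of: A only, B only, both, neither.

B only

Condition A:
Zn²⁺ is absent, so GorR is active.
Maltulose is absent, so SovM is inactive.
Co²⁺ is absent, so KulD is active.
With repressor KulD bound, *temY* is not transcribed.
So TemY is not produced.
Required activator SovM is absent, so *pexK* is not transcribed.
So PexK is not produced.
With repressor GorR bound, *cilQ* is not transcribed.
→ *cilQ* is OFF in A.
Condition B:
Zn²⁺ is present, so GorR is inactive.
Maltulose is absent, so SovM is inactive.
Co²⁺ is present, so KulD is inactive.
With no repressor bound, *temY* is transcribed.
So TemY is produced and active.
With repressor TemY bound, *pexK* is not transcribed.
So PexK is not produced.
With no repressor bound, *cilQ* is transcribed.
→ *cilQ* is ON in B.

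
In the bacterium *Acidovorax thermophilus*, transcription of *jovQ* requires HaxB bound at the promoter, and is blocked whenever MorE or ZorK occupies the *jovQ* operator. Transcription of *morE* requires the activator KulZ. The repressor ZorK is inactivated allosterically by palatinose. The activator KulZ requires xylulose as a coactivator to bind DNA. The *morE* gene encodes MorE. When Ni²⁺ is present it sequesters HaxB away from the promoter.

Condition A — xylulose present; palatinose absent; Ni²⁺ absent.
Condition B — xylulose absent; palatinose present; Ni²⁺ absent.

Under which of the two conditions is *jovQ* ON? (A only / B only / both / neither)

Condition A:
Xylulose is present, so KulZ is active.
No repressor is bound and KulZ is active, so *morE* is transcribed.
So MorE is produced and active.
Palatinose is absent, so ZorK is active.
Ni²⁺ is absent, so HaxB is active.
With repressor MorE bound, *jovQ* is not transcribed.
→ *jovQ* is OFF in A.
Condition B:
Xylulose is absent, so KulZ is inactive.
Required activator KulZ is absent, so *morE* is not transcribed.
So MorE is not produced.
Palatinose is present, so ZorK is inactive.
Ni²⁺ is absent, so HaxB is active.
No repressor is bound and HaxB is active, so *jovQ* is transcribed.
→ *jovQ* is ON in B.

B only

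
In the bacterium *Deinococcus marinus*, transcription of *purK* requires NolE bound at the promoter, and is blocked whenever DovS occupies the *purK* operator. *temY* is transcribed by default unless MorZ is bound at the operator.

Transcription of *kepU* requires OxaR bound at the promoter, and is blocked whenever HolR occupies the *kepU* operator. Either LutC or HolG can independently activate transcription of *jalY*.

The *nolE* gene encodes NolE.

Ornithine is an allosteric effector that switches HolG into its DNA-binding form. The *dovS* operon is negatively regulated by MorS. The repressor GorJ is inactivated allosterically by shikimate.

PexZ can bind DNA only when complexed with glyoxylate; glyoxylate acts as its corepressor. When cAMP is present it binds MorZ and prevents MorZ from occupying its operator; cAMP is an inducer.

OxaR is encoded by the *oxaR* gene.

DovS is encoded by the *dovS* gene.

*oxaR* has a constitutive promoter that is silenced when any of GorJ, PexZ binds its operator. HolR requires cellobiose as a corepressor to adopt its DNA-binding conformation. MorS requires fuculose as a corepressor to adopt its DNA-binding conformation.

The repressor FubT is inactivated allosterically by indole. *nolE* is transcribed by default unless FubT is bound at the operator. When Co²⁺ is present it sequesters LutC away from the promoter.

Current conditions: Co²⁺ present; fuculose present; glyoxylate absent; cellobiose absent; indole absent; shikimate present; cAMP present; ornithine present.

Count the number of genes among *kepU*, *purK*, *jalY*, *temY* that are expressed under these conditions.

3

Shikimate is present, so GorJ is inactive.
Glyoxylate is absent, so PexZ is inactive.
With no repressor bound, *oxaR* is transcribed.
So OxaR is produced and active.
Cellobiose is absent, so HolR is inactive.
No repressor is bound and OxaR is active, so *kepU* is transcribed.
→ *kepU* is ON.
Indole is absent, so FubT is active.
With repressor FubT bound, *nolE* is not transcribed.
So NolE is not produced.
Fuculose is present, so MorS is active.
With repressor MorS bound, *dovS* is not transcribed.
So DovS is not produced.
Required activator NolE is absent, so *purK* is not transcribed.
→ *purK* is OFF.
Co²⁺ is present, so LutC is inactive.
Ornithine is present, so HolG is active.
Activator HolG is present, so *jalY* is transcribed.
→ *jalY* is ON.
cAMP is present, so MorZ is inactive.
With no repressor bound, *temY* is transcribed.
→ *temY* is ON.
3 of the 4 genes are transcribed.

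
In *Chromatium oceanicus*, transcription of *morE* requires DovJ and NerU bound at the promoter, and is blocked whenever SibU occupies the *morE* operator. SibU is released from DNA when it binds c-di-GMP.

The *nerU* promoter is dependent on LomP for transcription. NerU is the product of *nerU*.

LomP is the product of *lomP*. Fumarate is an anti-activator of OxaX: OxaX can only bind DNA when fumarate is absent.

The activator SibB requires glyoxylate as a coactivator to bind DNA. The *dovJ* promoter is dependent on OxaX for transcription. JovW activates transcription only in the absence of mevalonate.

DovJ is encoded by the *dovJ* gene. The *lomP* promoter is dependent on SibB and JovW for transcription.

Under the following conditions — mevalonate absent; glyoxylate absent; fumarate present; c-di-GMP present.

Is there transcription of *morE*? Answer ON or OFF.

Fumarate is present, so OxaX is inactive.
Required activator OxaX is absent, so *dovJ* is not transcribed.
So DovJ is not produced.
Glyoxylate is absent, so SibB is inactive.
Mevalonate is absent, so JovW is active.
Required activator SibB is absent, so *lomP* is not transcribed.
So LomP is not produced.
Required activator LomP is absent, so *nerU* is not transcribed.
So NerU is not produced.
c-di-GMP is present, so SibU is inactive.
Required activator DovJ is absent, so *morE* is not transcribed.

OFF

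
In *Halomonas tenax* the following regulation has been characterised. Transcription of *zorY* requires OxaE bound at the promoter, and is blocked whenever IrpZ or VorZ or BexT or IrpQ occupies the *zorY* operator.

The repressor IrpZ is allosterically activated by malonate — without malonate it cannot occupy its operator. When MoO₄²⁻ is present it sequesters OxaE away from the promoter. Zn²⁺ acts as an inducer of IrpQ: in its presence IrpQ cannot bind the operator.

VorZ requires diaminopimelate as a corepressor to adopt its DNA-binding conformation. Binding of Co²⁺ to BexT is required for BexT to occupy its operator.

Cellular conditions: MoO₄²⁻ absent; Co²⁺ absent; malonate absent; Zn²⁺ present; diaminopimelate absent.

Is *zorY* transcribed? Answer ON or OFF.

Malonate is absent, so IrpZ is inactive.
Diaminopimelate is absent, so VorZ is inactive.
Co²⁺ is absent, so BexT is inactive.
Zn²⁺ is present, so IrpQ is inactive.
MoO₄²⁻ is absent, so OxaE is active.
No repressor is bound and OxaE is active, so *zorY* is transcribed.

ON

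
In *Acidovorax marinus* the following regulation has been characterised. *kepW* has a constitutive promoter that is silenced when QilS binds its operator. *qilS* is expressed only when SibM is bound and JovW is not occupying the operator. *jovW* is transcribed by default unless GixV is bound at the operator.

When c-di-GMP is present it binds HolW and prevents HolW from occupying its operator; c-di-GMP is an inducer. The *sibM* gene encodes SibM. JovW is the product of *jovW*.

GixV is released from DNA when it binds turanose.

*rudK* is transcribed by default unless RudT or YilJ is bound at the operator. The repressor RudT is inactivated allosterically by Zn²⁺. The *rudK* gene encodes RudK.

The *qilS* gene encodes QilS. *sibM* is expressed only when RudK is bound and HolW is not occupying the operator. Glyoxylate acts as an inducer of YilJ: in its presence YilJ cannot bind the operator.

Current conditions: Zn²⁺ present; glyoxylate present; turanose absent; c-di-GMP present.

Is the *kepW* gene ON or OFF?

OFF

Zn²⁺ is present, so RudT is inactive.
Glyoxylate is present, so YilJ is inactive.
With no repressor bound, *rudK* is transcribed.
So RudK is produced and active.
c-di-GMP is present, so HolW is inactive.
No repressor is bound and RudK is active, so *sibM* is transcribed.
So SibM is produced and active.
Turanose is absent, so GixV is active.
With repressor GixV bound, *jovW* is not transcribed.
So JovW is not produced.
No repressor is bound and SibM is active, so *qilS* is transcribed.
So QilS is produced and active.
With repressor QilS bound, *kepW* is not transcribed.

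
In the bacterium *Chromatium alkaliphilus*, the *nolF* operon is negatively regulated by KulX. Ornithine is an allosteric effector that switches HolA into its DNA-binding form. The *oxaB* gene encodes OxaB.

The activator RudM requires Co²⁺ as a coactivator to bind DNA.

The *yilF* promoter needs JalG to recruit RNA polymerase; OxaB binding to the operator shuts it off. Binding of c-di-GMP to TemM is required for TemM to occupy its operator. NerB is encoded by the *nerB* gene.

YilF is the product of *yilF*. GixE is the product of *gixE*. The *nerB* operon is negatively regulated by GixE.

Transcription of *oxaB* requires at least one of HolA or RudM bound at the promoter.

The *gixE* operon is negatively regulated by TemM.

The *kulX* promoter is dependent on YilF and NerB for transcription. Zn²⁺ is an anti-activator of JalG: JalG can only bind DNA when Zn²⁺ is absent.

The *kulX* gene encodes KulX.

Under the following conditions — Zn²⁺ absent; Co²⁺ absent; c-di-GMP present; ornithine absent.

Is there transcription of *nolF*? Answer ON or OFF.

OFF

Ornithine is absent, so HolA is inactive.
Co²⁺ is absent, so RudM is inactive.
No activator is available at the *oxaB* promoter, so *oxaB* is not transcribed.
So OxaB is not produced.
Zn²⁺ is absent, so JalG is active.
No repressor is bound and JalG is active, so *yilF* is transcribed.
So YilF is produced and active.
c-di-GMP is present, so TemM is active.
With repressor TemM bound, *gixE* is not transcribed.
So GixE is not produced.
With no repressor bound, *nerB* is transcribed.
So NerB is produced and active.
No repressor is bound and YilF and NerB are active, so *kulX* is transcribed.
So KulX is produced and active.
With repressor KulX bound, *nolF* is not transcribed.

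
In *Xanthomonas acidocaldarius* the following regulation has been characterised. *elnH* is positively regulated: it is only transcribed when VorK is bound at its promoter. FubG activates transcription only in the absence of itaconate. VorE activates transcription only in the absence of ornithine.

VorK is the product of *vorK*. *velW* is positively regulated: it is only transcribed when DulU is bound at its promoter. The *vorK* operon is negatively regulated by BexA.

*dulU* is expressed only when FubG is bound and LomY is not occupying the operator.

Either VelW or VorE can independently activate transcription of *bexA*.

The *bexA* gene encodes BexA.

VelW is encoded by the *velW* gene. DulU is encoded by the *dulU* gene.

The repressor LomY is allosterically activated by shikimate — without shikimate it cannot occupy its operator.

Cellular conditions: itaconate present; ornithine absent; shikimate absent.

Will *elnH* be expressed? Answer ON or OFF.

OFF

Shikimate is absent, so LomY is inactive.
Itaconate is present, so FubG is inactive.
Required activator FubG is absent, so *dulU* is not transcribed.
So DulU is not produced.
Required activator DulU is absent, so *velW* is not transcribed.
So VelW is not produced.
Ornithine is absent, so VorE is active.
Activator VorE is present, so *bexA* is transcribed.
So BexA is produced and active.
With repressor BexA bound, *vorK* is not transcribed.
So VorK is not produced.
Required activator VorK is absent, so *elnH* is not transcribed.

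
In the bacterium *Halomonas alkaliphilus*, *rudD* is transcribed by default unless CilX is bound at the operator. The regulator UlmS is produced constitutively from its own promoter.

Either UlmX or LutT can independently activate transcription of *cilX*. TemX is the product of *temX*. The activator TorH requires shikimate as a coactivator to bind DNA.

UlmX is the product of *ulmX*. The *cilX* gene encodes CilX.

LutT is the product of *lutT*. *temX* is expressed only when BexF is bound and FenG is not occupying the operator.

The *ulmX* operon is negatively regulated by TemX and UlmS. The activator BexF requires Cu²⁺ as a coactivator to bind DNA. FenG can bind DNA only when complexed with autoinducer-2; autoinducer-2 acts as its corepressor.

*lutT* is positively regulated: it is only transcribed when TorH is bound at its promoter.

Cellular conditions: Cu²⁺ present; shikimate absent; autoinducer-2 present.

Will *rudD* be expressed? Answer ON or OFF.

ON

Cu²⁺ is present, so BexF is active.
Autoinducer-2 is present, so FenG is active.
With repressor FenG bound, *temX* is not transcribed.
So TemX is not produced.
UlmS is produced constitutively and is active.
With repressor UlmS bound, *ulmX* is not transcribed.
So UlmX is not produced.
Shikimate is absent, so TorH is inactive.
Required activator TorH is absent, so *lutT* is not transcribed.
So LutT is not produced.
No activator is available at the *cilX* promoter, so *cilX* is not transcribed.
So CilX is not produced.
With no repressor bound, *rudD* is transcribed.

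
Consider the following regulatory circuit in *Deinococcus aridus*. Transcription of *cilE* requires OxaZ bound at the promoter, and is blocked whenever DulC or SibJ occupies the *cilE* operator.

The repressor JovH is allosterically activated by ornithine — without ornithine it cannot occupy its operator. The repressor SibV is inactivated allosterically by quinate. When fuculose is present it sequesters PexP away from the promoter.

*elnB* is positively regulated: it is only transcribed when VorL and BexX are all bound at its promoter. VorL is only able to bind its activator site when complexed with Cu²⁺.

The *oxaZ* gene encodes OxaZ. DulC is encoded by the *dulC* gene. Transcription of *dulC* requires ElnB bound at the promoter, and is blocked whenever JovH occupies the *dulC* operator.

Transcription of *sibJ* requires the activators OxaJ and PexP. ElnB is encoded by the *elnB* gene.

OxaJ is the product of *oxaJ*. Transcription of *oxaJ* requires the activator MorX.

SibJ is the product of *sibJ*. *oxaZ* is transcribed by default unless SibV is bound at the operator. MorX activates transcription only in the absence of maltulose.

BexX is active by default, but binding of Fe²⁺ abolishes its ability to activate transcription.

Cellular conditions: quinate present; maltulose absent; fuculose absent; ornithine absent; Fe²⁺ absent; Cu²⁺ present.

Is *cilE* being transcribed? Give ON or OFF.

Quinate is present, so SibV is inactive.
With no repressor bound, *oxaZ* is transcribed.
So OxaZ is produced and active.
Ornithine is absent, so JovH is inactive.
Cu²⁺ is present, so VorL is active.
Fe²⁺ is absent, so BexX is active.
No repressor is bound and VorL and BexX are active, so *elnB* is transcribed.
So ElnB is produced and active.
No repressor is bound and ElnB is active, so *dulC* is transcribed.
So DulC is produced and active.
Maltulose is absent, so MorX is active.
No repressor is bound and MorX is active, so *oxaJ* is transcribed.
So OxaJ is produced and active.
Fuculose is absent, so PexP is active.
No repressor is bound and OxaJ and PexP are active, so *sibJ* is transcribed.
So SibJ is produced and active.
With repressor DulC bound, *cilE* is not transcribed.

OFF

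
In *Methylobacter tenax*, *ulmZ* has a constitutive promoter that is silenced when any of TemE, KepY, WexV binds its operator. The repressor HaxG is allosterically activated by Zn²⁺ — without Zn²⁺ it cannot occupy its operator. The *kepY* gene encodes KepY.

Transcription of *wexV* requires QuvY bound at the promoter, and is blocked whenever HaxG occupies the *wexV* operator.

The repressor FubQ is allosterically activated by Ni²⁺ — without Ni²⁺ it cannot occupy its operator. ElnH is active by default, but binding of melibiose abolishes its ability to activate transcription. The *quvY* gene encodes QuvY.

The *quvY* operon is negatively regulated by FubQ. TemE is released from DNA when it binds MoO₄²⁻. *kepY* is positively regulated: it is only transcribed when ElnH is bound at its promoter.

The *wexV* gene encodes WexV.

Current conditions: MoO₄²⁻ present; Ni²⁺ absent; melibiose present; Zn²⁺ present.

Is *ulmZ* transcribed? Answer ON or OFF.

MoO₄²⁻ is present, so TemE is inactive.
Melibiose is present, so ElnH is inactive.
Required activator ElnH is absent, so *kepY* is not transcribed.
So KepY is not produced.
Zn²⁺ is present, so HaxG is active.
Ni²⁺ is absent, so FubQ is inactive.
With no repressor bound, *quvY* is transcribed.
So QuvY is produced and active.
With repressor HaxG bound, *wexV* is not transcribed.
So WexV is not produced.
With no repressor bound, *ulmZ* is transcribed.

ON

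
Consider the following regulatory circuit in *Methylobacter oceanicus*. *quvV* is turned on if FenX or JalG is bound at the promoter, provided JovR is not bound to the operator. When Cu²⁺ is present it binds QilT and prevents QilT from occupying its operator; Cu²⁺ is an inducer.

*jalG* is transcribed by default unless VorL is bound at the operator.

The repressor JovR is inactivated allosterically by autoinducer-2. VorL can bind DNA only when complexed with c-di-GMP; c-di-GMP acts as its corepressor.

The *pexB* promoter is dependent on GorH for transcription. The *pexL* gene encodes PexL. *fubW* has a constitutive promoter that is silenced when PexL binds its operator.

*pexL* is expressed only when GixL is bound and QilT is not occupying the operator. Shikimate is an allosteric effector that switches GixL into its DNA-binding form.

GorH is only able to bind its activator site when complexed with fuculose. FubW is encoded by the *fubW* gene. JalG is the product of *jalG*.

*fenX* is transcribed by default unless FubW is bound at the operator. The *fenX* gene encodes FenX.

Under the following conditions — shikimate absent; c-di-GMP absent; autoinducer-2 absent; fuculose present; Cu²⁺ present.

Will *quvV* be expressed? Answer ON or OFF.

OFF

Shikimate is absent, so GixL is inactive.
Cu²⁺ is present, so QilT is inactive.
Required activator GixL is absent, so *pexL* is not transcribed.
So PexL is not produced.
With no repressor bound, *fubW* is transcribed.
So FubW is produced and active.
With repressor FubW bound, *fenX* is not transcribed.
So FenX is not produced.
c-di-GMP is absent, so VorL is inactive.
With no repressor bound, *jalG* is transcribed.
So JalG is produced and active.
Autoinducer-2 is absent, so JovR is active.
With repressor JovR bound, *quvV* is not transcribed.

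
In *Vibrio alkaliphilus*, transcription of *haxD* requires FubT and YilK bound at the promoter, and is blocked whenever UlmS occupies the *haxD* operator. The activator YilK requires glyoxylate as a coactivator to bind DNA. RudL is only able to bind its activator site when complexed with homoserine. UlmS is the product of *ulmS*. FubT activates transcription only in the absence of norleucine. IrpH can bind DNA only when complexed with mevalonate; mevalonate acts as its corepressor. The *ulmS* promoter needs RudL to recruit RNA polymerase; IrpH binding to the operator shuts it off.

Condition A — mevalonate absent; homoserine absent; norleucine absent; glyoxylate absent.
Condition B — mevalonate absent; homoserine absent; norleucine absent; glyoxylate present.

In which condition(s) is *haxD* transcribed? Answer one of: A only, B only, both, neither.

B only

Condition A:
Mevalonate is absent, so IrpH is inactive.
Homoserine is absent, so RudL is inactive.
Required activator RudL is absent, so *ulmS* is not transcribed.
So UlmS is not produced.
Norleucine is absent, so FubT is active.
Glyoxylate is absent, so YilK is inactive.
Required activator YilK is absent, so *haxD* is not transcribed.
→ *haxD* is OFF in A.
Condition B:
Mevalonate is absent, so IrpH is inactive.
Homoserine is absent, so RudL is inactive.
Required activator RudL is absent, so *ulmS* is not transcribed.
So UlmS is not produced.
Norleucine is absent, so FubT is active.
Glyoxylate is present, so YilK is active.
No repressor is bound and FubT and YilK are active, so *haxD* is transcribed.
→ *haxD* is ON in B.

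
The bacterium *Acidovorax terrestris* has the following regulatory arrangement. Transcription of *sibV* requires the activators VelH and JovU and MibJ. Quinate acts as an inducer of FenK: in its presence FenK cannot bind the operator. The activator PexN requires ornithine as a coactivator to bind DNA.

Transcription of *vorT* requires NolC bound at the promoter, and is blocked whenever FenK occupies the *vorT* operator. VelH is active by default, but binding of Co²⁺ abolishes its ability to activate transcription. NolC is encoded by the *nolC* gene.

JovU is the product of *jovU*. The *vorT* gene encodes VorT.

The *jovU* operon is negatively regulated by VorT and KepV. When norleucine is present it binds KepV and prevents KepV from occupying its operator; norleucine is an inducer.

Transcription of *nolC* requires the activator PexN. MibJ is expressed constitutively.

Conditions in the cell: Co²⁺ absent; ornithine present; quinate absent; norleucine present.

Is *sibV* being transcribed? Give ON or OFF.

Co²⁺ is absent, so VelH is active.
Quinate is absent, so FenK is active.
Ornithine is present, so PexN is active.
No repressor is bound and PexN is active, so *nolC* is transcribed.
So NolC is produced and active.
With repressor FenK bound, *vorT* is not transcribed.
So VorT is not produced.
Norleucine is present, so KepV is inactive.
With no repressor bound, *jovU* is transcribed.
So JovU is produced and active.
MibJ is produced constitutively and is active.
No repressor is bound and VelH and JovU and MibJ are active, so *sibV* is transcribed.

ON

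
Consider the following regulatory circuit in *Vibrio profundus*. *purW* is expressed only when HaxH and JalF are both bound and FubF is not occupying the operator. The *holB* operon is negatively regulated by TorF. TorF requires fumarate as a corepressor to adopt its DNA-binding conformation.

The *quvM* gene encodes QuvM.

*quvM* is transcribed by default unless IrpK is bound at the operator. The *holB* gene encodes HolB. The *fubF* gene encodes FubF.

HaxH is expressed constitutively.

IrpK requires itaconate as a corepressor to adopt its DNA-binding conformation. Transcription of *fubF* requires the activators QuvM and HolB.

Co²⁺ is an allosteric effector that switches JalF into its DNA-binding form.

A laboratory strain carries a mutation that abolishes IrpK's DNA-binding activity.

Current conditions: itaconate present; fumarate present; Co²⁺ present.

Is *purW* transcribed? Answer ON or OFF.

HaxH is produced constitutively and is active.
Co²⁺ is present, so JalF is active.
IrpK is non-functional in this strain, so it has no effect.
With no repressor bound, *quvM* is transcribed.
So QuvM is produced and active.
Fumarate is present, so TorF is active.
With repressor TorF bound, *holB* is not transcribed.
So HolB is not produced.
Required activator HolB is absent, so *fubF* is not transcribed.
So FubF is not produced.
No repressor is bound and HaxH and JalF are active, so *purW* is transcribed.

ON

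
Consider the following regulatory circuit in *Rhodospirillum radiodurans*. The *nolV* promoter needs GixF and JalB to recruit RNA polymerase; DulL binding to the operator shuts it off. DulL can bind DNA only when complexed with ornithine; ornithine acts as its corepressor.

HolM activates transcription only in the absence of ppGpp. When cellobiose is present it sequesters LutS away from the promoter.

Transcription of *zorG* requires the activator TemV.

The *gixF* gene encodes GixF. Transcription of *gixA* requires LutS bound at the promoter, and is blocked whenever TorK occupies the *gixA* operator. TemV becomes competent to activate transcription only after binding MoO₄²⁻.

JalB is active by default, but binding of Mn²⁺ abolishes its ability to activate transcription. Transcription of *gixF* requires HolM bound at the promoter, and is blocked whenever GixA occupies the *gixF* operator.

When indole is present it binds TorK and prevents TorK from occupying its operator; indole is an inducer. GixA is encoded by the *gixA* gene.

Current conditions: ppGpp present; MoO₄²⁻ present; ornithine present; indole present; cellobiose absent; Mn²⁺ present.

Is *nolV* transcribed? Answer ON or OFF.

ppGpp is present, so HolM is inactive.
Indole is present, so TorK is inactive.
Cellobiose is absent, so LutS is active.
No repressor is bound and LutS is active, so *gixA* is transcribed.
So GixA is produced and active.
With repressor GixA bound, *gixF* is not transcribed.
So GixF is not produced.
Ornithine is present, so DulL is active.
Mn²⁺ is present, so JalB is inactive.
With repressor DulL bound, *nolV* is not transcribed.

OFF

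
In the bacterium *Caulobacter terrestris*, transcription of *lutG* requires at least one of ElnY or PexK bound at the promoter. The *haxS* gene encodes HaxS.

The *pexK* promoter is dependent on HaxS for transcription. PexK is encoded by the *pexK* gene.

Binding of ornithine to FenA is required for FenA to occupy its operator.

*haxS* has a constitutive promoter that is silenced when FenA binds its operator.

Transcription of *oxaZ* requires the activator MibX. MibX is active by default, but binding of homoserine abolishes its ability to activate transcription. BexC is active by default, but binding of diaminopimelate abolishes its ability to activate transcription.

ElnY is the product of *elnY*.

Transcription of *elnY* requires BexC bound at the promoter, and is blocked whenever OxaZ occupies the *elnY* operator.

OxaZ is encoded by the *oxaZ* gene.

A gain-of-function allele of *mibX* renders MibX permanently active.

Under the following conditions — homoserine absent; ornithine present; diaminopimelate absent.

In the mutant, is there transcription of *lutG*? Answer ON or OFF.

MibX is constitutively active in this strain.
No repressor is bound and MibX is active, so *oxaZ* is transcribed.
So OxaZ is produced and active.
Diaminopimelate is absent, so BexC is active.
With repressor OxaZ bound, *elnY* is not transcribed.
So ElnY is not produced.
Ornithine is present, so FenA is active.
With repressor FenA bound, *haxS* is not transcribed.
So HaxS is not produced.
Required activator HaxS is absent, so *pexK* is not transcribed.
So PexK is not produced.
No activator is available at the *lutG* promoter, so *lutG* is not transcribed.

OFF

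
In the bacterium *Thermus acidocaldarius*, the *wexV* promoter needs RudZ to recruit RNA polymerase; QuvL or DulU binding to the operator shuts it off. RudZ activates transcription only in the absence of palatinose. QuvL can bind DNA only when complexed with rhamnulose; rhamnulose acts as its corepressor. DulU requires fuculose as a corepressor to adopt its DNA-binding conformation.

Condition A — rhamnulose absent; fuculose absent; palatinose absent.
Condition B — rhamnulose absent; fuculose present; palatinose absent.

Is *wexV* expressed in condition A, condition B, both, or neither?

Condition A:
Rhamnulose is absent, so QuvL is inactive.
Fuculose is absent, so DulU is inactive.
Palatinose is absent, so RudZ is active.
No repressor is bound and RudZ is active, so *wexV* is transcribed.
→ *wexV* is ON in A.
Condition B:
Rhamnulose is absent, so QuvL is inactive.
Fuculose is present, so DulU is active.
Palatinose is absent, so RudZ is active.
With repressor DulU bound, *wexV* is not transcribed.
→ *wexV* is OFF in B.

A only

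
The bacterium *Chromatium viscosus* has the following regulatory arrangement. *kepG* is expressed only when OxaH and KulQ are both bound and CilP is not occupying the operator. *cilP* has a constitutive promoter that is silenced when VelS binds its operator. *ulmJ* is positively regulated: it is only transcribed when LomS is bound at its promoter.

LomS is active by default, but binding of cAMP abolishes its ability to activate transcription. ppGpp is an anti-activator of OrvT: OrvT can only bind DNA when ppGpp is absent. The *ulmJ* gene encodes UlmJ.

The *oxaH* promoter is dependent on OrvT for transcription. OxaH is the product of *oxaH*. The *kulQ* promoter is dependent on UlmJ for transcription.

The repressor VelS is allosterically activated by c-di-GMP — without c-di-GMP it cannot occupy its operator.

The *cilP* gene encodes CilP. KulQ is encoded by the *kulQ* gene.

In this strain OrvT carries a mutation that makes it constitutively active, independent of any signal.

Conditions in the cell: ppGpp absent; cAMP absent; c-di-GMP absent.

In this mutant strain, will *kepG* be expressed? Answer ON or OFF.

OFF

OrvT is constitutively active in this strain.
No repressor is bound and OrvT is active, so *oxaH* is transcribed.
So OxaH is produced and active.
c-di-GMP is absent, so VelS is inactive.
With no repressor bound, *cilP* is transcribed.
So CilP is produced and active.
cAMP is absent, so LomS is active.
No repressor is bound and LomS is active, so *ulmJ* is transcribed.
So UlmJ is produced and active.
No repressor is bound and UlmJ is active, so *kulQ* is transcribed.
So KulQ is produced and active.
With repressor CilP bound, *kepG* is not transcribed.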